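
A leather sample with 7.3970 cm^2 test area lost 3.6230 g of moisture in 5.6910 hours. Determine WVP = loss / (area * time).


Formula: WVP = loss / (area * time)
Substituting: WVP = 3.6230 / (7.3970 * 5.6910)
Result: 0.0860645 g/(cm^2*hr)


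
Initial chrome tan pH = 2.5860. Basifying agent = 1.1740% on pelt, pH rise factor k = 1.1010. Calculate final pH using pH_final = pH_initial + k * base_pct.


Formula: pH_final = pH_initial + k * base_pct
Substituting: pH_final = 2.5860 + 1.1010 * 1.1740
Result: 3.8786


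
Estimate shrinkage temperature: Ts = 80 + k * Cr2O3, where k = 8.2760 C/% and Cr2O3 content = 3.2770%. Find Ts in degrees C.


Formula: Ts = 80 + k * Cr2O3
Substituting: Ts = 80 + 8.2760 * 3.2770
Result: 107.1205 C


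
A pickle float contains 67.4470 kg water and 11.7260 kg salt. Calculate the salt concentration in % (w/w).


Formula: Conc = salt / (water + salt) * 100
Substituting: Conc = 11.7260 / (67.4470 + 11.7260) * 100
Result: 14.8106 %


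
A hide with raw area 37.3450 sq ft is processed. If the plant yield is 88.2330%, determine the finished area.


Formula: finished = raw * yield / 100
Substituting: finished = 37.3450 * 88.2330 / 100
Result: 32.9506 sq ft


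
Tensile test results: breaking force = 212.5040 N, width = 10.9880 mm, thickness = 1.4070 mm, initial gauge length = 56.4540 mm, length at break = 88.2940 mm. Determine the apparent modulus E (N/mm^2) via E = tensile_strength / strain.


TS = F / (w * t) = 212.5040 / (10.9880 * 1.4070) = 13.7453 N/mm^2
strain = (Lf - L0) / L0 = (88.2940 - 56.4540) / 56.4540 = 0.5640
E = TS / strain = 13.7453 / 0.5640 = 24.3711 N/mm^2


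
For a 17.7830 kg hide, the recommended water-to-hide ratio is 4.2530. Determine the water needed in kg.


Formula: Water = hide_weight * ratio
Substituting: Water = 17.7830 * 4.2530
Result: 75.6311 kg


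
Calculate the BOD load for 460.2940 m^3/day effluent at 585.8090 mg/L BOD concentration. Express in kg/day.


Formula: BOD_load = volume * conc / 1000
Substituting: BOD_load = 460.2940 * 585.8090 / 1000
Result: 269.6444 kg/day


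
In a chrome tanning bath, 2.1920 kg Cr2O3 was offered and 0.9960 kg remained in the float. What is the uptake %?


Formula: Uptake = (offered - residual) / offered * 100
Substituting: Uptake = (2.1920 - 0.9960) / 2.1920 * 100
Result: 54.5620 %


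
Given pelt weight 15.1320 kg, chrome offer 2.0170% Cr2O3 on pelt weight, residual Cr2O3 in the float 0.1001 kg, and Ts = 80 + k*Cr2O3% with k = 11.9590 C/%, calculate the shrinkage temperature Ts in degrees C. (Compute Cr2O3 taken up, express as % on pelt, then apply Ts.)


Offered = pelt * offer_pct / 100 = 15.1320 * 2.0170 / 100 = 0.3052 kg
Uptake = offered - residual = 0.3052 - 0.1001 = 0.2051 kg
Cr2O3% on pelt = uptake / pelt * 100 = 0.2051 / 15.1320 * 100 = 1.3555 %
Ts = 80 + k * Cr2O3% = 80 + 11.9590 * 1.3555 = 96.2103 C


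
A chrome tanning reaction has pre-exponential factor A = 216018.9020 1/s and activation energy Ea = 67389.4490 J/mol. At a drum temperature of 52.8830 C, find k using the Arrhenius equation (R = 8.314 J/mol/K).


T_K = T_C + 273.15 = 52.8830 + 273.15 = 326.0330 K
exponent = -Ea / (R * T_K) = -67389.4490 / (8.314 * 326.0330) = -24.8611
k = A * exp(exponent) = 216018.9020 * exp(-24.8611) = 3.4471e-06 1/s


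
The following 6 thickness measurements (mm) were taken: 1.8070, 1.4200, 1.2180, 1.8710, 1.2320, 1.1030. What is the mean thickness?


Formula: Average = sum / n
Substituting: Average = 8.6510 / 6
Result: 1.4418 mm


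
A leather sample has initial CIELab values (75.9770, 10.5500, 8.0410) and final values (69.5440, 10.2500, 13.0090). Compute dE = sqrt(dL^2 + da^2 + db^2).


dL = -6.4330, da = -0.3000, db = 4.9680
dE = sqrt((-6.4330)^2 + (-0.3000)^2 + 4.9680^2) = 8.1335


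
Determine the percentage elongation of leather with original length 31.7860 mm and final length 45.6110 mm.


Formula: Elongation = (Lf - L0) / L0 * 100
Substituting: Elongation = (45.6110 - 31.7860) / 31.7860 * 100
Result: 43.4940 %


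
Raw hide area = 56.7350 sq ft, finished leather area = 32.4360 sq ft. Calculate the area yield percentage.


Formula: Yield = finished / raw * 100
Substituting: Yield = 32.4360 / 56.7350 * 100
Result: 57.1711 %


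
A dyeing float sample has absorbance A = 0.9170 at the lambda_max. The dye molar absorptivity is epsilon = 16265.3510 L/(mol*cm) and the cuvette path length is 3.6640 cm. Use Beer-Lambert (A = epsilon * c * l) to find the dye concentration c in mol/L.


Formula: c = A / (epsilon * l)
Substituting: c = 0.9170 / (16265.3510 * 3.6640)
Result: 1.5387e-05 mol/L


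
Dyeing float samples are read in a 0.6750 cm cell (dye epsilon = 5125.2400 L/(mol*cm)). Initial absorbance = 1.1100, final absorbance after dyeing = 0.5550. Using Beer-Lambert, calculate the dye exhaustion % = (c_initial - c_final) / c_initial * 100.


c_initial = A_i / (epsilon * l) = 1.1100 / (5125.2400 * 0.6750) = 3.2085e-04 mol/L
c_final = A_f / (epsilon * l) = 0.5550 / (5125.2400 * 0.6750) = 1.6043e-04 mol/L
Exhaustion = (c_initial - c_final) / c_initial * 100 = (3.2085e-04 - 1.6043e-04) / 3.2085e-04 * 100 = 50.0000 %


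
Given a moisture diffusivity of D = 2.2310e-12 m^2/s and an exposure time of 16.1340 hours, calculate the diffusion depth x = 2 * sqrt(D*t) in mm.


t = 16.1340 hr * 3600 = 58082.4000 s
D * t = 2.2310e-12 * 58082.4000 = 1.2958e-07
x = 2 * sqrt(D*t) = 2 * sqrt(1.2958e-07) = 7.1995e-04 m = 0.7199 mm


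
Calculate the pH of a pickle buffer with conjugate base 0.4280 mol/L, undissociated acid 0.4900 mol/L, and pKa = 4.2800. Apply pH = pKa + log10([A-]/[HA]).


ratio = [A-] / [HA] = 0.4280 / 0.4900 = 0.8735
log10(ratio) = -0.0587523
pH = pKa + log10(ratio) = 4.2800 - 0.0587523 = 4.2212


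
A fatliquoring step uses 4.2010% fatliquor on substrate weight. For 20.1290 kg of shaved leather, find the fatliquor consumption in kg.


Formula: Fat = substrate * pct / 100
Substituting: Fat = 20.1290 * 4.2010 / 100
Result: 0.8456 kg


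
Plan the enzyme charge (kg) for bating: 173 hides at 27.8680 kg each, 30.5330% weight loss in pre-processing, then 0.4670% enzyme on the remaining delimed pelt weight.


Total_raw = N * avg_wt = 173 * 27.8680 = 4821.1640 kg
Substrate = Total_raw * (1 - loss/100) = 4821.1640 * (1 - 30.5330/100) = 3349.1180 kg
Enzyme = Substrate * pct / 100 = 3349.1180 * 0.4670 / 100 = 15.6404 kg


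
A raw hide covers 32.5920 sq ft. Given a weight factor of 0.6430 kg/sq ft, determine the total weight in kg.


Formula: Weight = area * weight_per_sqft
Substituting: Weight = 32.5920 * 0.6430
Result: 20.9567 kg


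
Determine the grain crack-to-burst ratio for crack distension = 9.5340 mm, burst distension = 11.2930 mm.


Formula: Ratio = crack / burst
Substituting: Ratio = 9.5340 / 11.2930
Result: 0.8442


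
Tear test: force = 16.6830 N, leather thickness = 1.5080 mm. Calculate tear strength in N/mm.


Formula: Tear strength = force / thickness
Substituting: Tear strength = 16.6830 / 1.5080
Result: 11.0630 N/mm


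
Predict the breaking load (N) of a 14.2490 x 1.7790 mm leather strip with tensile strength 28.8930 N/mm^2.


Formula: F = TS * w * t
Substituting: F = 28.8930 * 14.2490 * 1.7790
Result: 732.4078 N


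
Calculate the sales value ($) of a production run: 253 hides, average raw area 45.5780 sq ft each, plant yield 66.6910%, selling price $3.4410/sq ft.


Raw_total = N * avg_area = 253 * 45.5780 = 11531.2340 sq ft
Finished = Raw_total * yield / 100 = 11531.2340 * 66.6910 / 100 = 7690.2953 sq ft
Value = Finished * price = 7690.2953 * 3.4410 = 26462.3060 $


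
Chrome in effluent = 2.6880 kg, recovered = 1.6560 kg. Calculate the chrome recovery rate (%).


Formula: Recovery = recovered / input * 100
Substituting: Recovery = 1.6560 / 2.6880 * 100
Result: 61.6071 %


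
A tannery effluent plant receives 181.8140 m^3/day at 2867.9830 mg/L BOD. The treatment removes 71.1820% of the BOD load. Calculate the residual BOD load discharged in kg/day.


Load_in = volume * conc / 1000 = 181.8140 * 2867.9830 / 1000 = 521.4395 kg/day
Removed = Load_in * eff / 100 = 521.4395 * 71.1820 / 100 = 371.1710 kg/day
Load_out = Load_in - Removed = 521.4395 - 371.1710 = 150.2684 kg/day


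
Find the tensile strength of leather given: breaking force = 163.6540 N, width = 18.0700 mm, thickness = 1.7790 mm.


Formula: TS = force / (width * thickness)
Substituting: TS = 163.6540 / (18.0700 * 1.7790)
Result: 5.0909 N/mm^2


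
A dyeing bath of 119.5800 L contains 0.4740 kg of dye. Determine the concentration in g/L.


Formula: Conc = dye_mass(kg) / volume(L) * 1000
Substituting: Conc = 0.4740 / 119.5800 * 1000
Result: 3.9639 g/L


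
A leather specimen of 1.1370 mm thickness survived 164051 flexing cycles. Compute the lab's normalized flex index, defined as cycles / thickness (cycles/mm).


Formula: Index = cycles / thickness
Substituting: Index = 164051 / 1.1370
Result: 144284.0809 cycles/mm


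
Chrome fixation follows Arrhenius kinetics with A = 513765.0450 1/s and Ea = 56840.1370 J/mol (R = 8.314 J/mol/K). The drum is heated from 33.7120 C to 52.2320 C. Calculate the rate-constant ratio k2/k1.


T1 = 33.7120 + 273.15 = 306.8620 K; T2 = 52.2320 + 273.15 = 325.3820 K
k1 = A * exp(-Ea/(R*T1)) = 513765.0450 * exp(-56840.1370/(8.314*306.8620)) = 1.0839e-04 1/s
k2 = A * exp(-Ea/(R*T2)) = 513765.0450 * exp(-56840.1370/(8.314*325.3820)) = 3.8521e-04 1/s
k2/k1 = 3.8521e-04 / 1.0839e-04 = 3.5541


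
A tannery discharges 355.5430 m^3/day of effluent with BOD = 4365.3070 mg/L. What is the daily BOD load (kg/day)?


Formula: BOD_load = volume * conc / 1000
Substituting: BOD_load = 355.5430 * 4365.3070 / 1000
Result: 1552.0543 kg/day


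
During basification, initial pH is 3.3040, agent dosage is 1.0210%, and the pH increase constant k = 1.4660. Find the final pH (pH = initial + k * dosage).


Formula: pH_final = pH_initial + k * base_pct
Substituting: pH_final = 3.3040 + 1.4660 * 1.0210
Result: 4.8008


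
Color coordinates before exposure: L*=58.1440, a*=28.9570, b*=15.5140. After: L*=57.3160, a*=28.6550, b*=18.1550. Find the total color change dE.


dL = -0.8280, da = -0.3020, db = 2.6410
dE = sqrt((-0.8280)^2 + (-0.3020)^2 + 2.6410^2) = 2.7842


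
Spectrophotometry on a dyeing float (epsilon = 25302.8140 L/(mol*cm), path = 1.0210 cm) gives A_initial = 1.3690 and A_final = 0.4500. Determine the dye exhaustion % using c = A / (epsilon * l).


c_initial = A_i / (epsilon * l) = 1.3690 / (25302.8140 * 1.0210) = 5.2992e-05 mol/L
c_final = A_f / (epsilon * l) = 0.4500 / (25302.8140 * 1.0210) = 1.7419e-05 mol/L
Exhaustion = (c_initial - c_final) / c_initial * 100 = (5.2992e-05 - 1.7419e-05) / 5.2992e-05 * 100 = 67.1293 %


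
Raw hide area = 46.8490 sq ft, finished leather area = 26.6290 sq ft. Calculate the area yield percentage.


Formula: Yield = finished / raw * 100
Substituting: Yield = 26.6290 / 46.8490 * 100
Result: 56.8401 %


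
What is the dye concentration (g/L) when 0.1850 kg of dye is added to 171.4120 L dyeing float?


Formula: Conc = dye_mass(kg) / volume(L) * 1000
Substituting: Conc = 0.1850 / 171.4120 * 1000
Result: 1.0793 g/L


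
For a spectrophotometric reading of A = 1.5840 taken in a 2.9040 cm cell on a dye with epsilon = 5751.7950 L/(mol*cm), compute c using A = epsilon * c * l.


Formula: c = A / (epsilon * l)
Substituting: c = 1.5840 / (5751.7950 * 2.9040)
Result: 9.4832e-05 mol/L


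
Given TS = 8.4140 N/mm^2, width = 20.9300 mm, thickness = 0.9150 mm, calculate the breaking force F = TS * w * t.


Formula: F = TS * w * t
Substituting: F = 8.4140 * 20.9300 * 0.9150
Result: 161.1361 N


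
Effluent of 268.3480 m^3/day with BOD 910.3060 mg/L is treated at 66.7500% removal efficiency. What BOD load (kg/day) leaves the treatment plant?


Load_in = volume * conc / 1000 = 268.3480 * 910.3060 / 1000 = 244.2788 kg/day
Removed = Load_in * eff / 100 = 244.2788 * 66.7500 / 100 = 163.0561 kg/day
Load_out = Load_in - Removed = 244.2788 - 163.0561 = 81.2227 kg/day


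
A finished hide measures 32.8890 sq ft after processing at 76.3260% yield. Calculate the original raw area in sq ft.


Formula: raw = finished * 100 / yield
Substituting: raw = 32.8890 * 100 / 76.3260
Result: 43.0902 sq ft


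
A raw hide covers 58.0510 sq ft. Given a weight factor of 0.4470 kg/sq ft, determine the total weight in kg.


Formula: Weight = area * weight_per_sqft
Substituting: Weight = 58.0510 * 0.4470
Result: 25.9488 kg


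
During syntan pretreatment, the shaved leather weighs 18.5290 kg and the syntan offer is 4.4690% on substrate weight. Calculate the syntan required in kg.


Formula: Syntan = substrate * pct / 100
Substituting: Syntan = 18.5290 * 4.4690 / 100
Result: 0.8281 kg


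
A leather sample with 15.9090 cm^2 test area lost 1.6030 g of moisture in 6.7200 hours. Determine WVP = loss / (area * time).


Formula: WVP = loss / (area * time)
Substituting: WVP = 1.6030 / (15.9090 * 6.7200)
Result: 0.0149941 g/(cm^2*hr)


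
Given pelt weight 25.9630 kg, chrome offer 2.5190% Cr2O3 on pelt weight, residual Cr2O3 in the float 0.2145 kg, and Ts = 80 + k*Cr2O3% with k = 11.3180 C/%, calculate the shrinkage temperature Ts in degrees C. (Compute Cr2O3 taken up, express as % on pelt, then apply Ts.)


Offered = pelt * offer_pct / 100 = 25.9630 * 2.5190 / 100 = 0.6540 kg
Uptake = offered - residual = 0.6540 - 0.2145 = 0.4395 kg
Cr2O3% on pelt = uptake / pelt * 100 = 0.4395 / 25.9630 * 100 = 1.6928 %
Ts = 80 + k * Cr2O3% = 80 + 11.3180 * 1.6928 = 99.1594 C


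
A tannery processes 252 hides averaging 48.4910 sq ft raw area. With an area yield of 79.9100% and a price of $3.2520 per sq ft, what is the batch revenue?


Raw_total = N * avg_area = 252 * 48.4910 = 12219.7320 sq ft
Finished = Raw_total * yield / 100 = 12219.7320 * 79.9100 / 100 = 9764.7878 sq ft
Value = Finished * price = 9764.7878 * 3.2520 = 31755.0901 $


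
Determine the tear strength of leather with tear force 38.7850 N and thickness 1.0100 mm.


Formula: Tear strength = force / thickness
Substituting: Tear strength = 38.7850 / 1.0100
Result: 38.4010 N/mm


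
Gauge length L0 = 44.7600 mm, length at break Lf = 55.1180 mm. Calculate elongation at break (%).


Formula: Elongation = (Lf - L0) / L0 * 100
Substituting: Elongation = (55.1180 - 44.7600) / 44.7600 * 100
Result: 23.1412 %


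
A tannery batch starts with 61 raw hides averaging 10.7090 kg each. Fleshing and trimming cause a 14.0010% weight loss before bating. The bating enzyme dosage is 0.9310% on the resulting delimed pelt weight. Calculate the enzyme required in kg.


Total_raw = N * avg_wt = 61 * 10.7090 = 653.2490 kg
Substrate = Total_raw * (1 - loss/100) = 653.2490 * (1 - 14.0010/100) = 561.7876 kg
Enzyme = Substrate * pct / 100 = 561.7876 * 0.9310 / 100 = 5.2302 kg


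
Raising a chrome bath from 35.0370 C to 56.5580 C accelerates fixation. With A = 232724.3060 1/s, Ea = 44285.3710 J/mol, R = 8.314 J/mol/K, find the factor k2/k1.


T1 = 35.0370 + 273.15 = 308.1870 K; T2 = 56.5580 + 273.15 = 329.7080 K
k1 = A * exp(-Ea/(R*T1)) = 232724.3060 * exp(-44285.3710/(8.314*308.1870)) = 0.00725503 1/s
k2 = A * exp(-Ea/(R*T2)) = 232724.3060 * exp(-44285.3710/(8.314*329.7080)) = 0.0224177 1/s
k2/k1 = 0.0224177 / 0.00725503 = 3.0900


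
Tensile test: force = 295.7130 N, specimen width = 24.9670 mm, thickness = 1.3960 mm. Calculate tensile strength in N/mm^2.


Formula: TS = force / (width * thickness)
Substituting: TS = 295.7130 / (24.9670 * 1.3960)
Result: 8.4844 N/mm^2


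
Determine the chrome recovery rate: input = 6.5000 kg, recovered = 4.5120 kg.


Formula: Recovery = recovered / input * 100
Substituting: Recovery = 4.5120 / 6.5000 * 100
Result: 69.4154 %


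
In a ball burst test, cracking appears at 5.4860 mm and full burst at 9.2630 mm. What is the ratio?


Formula: Ratio = crack / burst
Substituting: Ratio = 5.4860 / 9.2630
Result: 0.5922


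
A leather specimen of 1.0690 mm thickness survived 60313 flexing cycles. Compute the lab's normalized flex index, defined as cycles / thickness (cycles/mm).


Formula: Index = cycles / thickness
Substituting: Index = 60313 / 1.0690
Result: 56420.0187 cycles/mm


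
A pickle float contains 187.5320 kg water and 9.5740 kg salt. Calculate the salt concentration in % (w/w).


Formula: Conc = salt / (water + salt) * 100
Substituting: Conc = 9.5740 / (187.5320 + 9.5740) * 100
Result: 4.8573 %


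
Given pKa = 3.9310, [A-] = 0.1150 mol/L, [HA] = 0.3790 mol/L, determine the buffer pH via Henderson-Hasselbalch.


ratio = [A-] / [HA] = 0.1150 / 0.3790 = 0.3034
log10(ratio) = -0.5179
pH = pKa + log10(ratio) = 3.9310 - 0.5179 = 3.4131


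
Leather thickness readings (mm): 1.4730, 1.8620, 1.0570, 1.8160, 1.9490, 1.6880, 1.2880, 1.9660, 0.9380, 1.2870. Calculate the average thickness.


Formula: Average = sum / n
Substituting: Average = 15.3240 / 10
Result: 1.5324 mm


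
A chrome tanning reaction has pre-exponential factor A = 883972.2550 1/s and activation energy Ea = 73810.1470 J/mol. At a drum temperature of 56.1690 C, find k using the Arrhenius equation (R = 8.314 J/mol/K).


T_K = T_C + 273.15 = 56.1690 + 273.15 = 329.3190 K
exponent = -Ea / (R * T_K) = -73810.1470 / (8.314 * 329.3190) = -26.9581
k = A * exp(exponent) = 883972.2550 * exp(-26.9581) = 1.7325e-06 1/s


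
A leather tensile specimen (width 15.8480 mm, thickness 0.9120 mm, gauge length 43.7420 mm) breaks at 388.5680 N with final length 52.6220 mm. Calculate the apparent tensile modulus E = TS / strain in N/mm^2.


TS = F / (w * t) = 388.5680 / (15.8480 * 0.9120) = 26.8842 N/mm^2
strain = (Lf - L0) / L0 = (52.6220 - 43.7420) / 43.7420 = 0.2030
E = TS / strain = 26.8842 / 0.2030 = 132.4291 N/mm^2


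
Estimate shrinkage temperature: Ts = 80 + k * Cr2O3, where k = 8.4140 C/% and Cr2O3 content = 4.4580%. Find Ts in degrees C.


Formula: Ts = 80 + k * Cr2O3
Substituting: Ts = 80 + 8.4140 * 4.4580
Result: 117.5096 C


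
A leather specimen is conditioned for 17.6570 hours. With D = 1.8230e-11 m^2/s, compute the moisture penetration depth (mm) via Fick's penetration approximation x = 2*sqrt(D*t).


t = 17.6570 hr * 3600 = 63565.2000 s
D * t = 1.8230e-11 * 63565.2000 = 1.1588e-06
x = 2 * sqrt(D*t) = 2 * sqrt(1.1588e-06) = 0.00215295 m = 2.1529 mm


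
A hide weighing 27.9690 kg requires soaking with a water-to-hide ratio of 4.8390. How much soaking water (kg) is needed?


Formula: Water = hide_weight * ratio
Substituting: Water = 27.9690 * 4.8390
Result: 135.3420 kg


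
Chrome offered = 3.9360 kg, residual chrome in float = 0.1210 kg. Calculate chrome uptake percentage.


Formula: Uptake = (offered - residual) / offered * 100
Substituting: Uptake = (3.9360 - 0.1210) / 3.9360 * 100
Result: 96.9258 %


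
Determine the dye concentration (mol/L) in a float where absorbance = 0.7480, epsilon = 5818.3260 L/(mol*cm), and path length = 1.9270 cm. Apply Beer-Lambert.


Formula: c = A / (epsilon * l)
Substituting: c = 0.7480 / (5818.3260 * 1.9270)
Result: 6.6715e-05 mol/L


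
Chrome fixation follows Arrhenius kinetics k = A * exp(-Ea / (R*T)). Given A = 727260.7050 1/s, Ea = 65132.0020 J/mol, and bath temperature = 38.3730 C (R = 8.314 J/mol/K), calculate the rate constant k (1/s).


T_K = T_C + 273.15 = 38.3730 + 273.15 = 311.5230 K
exponent = -Ea / (R * T_K) = -65132.0020 / (8.314 * 311.5230) = -25.1475
k = A * exp(exponent) = 727260.7050 * exp(-25.1475) = 8.7153e-06 1/s


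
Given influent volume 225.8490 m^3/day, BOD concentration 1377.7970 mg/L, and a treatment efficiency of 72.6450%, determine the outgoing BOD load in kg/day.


Load_in = volume * conc / 1000 = 225.8490 * 1377.7970 / 1000 = 311.1741 kg/day
Removed = Load_in * eff / 100 = 311.1741 * 72.6450 / 100 = 226.0524 kg/day
Load_out = Load_in - Removed = 311.1741 - 226.0524 = 85.1217 kg/day


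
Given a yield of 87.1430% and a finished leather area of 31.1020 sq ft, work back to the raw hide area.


Formula: raw = finished * 100 / yield
Substituting: raw = 31.1020 * 100 / 87.1430
Result: 35.6908 sq ft


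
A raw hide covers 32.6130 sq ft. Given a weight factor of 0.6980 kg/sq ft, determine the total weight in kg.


Formula: Weight = area * weight_per_sqft
Substituting: Weight = 32.6130 * 0.6980
Result: 22.7639 kg


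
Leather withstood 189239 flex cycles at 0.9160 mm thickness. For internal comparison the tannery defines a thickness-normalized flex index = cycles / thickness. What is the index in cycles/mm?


Formula: Index = cycles / thickness
Substituting: Index = 189239 / 0.9160
Result: 206592.7948 cycles/mm


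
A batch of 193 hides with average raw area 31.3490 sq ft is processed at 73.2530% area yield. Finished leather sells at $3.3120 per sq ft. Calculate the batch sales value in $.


Raw_total = N * avg_area = 193 * 31.3490 = 6050.3570 sq ft
Finished = Raw_total * yield / 100 = 6050.3570 * 73.2530 / 100 = 4432.0680 sq ft
Value = Finished * price = 4432.0680 * 3.3120 = 14679.0093 $


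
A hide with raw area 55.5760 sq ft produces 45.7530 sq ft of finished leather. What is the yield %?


Formula: Yield = finished / raw * 100
Substituting: Yield = 45.7530 / 55.5760 * 100
Result: 82.3251 %


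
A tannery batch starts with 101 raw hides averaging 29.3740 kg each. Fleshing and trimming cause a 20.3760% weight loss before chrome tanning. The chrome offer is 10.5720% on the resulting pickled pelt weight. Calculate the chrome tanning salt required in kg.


Total_raw = N * avg_wt = 101 * 29.3740 = 2966.7740 kg
Substrate = Total_raw * (1 - loss/100) = 2966.7740 * (1 - 20.3760/100) = 2362.2641 kg
Chrome = Substrate * pct / 100 = 2362.2641 * 10.5720 / 100 = 249.7386 kg


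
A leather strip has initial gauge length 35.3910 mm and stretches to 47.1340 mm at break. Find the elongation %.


Formula: Elongation = (Lf - L0) / L0 * 100
Substituting: Elongation = (47.1340 - 35.3910) / 35.3910 * 100
Result: 33.1808 %


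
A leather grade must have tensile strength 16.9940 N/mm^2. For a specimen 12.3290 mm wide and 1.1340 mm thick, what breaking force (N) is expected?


Formula: F = TS * w * t
Substituting: F = 16.9940 * 12.3290 * 1.1340
Result: 237.5946 N


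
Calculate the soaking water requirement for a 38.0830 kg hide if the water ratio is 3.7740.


Formula: Water = hide_weight * ratio
Substituting: Water = 38.0830 * 3.7740
Result: 143.7252 kg


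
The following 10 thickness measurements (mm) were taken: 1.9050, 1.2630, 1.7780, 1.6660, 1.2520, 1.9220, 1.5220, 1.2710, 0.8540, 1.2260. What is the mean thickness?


Formula: Average = sum / n
Substituting: Average = 14.6590 / 10
Result: 1.4659 mm


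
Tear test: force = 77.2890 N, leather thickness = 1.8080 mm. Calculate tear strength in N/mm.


Formula: Tear strength = force / thickness
Substituting: Tear strength = 77.2890 / 1.8080
Result: 42.7483 N/mm


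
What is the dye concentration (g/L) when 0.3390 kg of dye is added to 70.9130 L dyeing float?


Formula: Conc = dye_mass(kg) / volume(L) * 1000
Substituting: Conc = 0.3390 / 70.9130 * 1000
Result: 4.7805 g/L


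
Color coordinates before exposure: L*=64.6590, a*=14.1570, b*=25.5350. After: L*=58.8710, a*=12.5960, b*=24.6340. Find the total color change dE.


dL = -5.7880, da = -1.5610, db = -0.9010
dE = sqrt((-5.7880)^2 + (-1.5610)^2 + (-0.9010)^2) = 6.0621


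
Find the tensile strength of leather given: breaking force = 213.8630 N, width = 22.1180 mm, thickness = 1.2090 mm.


Formula: TS = force / (width * thickness)
Substituting: TS = 213.8630 / (22.1180 * 1.2090)
Result: 7.9977 N/mm^2


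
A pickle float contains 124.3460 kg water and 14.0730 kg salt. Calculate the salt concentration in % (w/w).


Formula: Conc = salt / (water + salt) * 100
Substituting: Conc = 14.0730 / (124.3460 + 14.0730) * 100
Result: 10.1670 %


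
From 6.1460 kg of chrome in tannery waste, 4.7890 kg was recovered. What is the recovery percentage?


Formula: Recovery = recovered / input * 100
Substituting: Recovery = 4.7890 / 6.1460 * 100
Result: 77.9206 %


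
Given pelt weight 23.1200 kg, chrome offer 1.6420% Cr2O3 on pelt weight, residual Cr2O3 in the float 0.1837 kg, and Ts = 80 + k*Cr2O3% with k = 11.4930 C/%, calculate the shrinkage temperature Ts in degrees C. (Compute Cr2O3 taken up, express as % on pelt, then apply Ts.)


Offered = pelt * offer_pct / 100 = 23.1200 * 1.6420 / 100 = 0.3796 kg
Uptake = offered - residual = 0.3796 - 0.1837 = 0.1959 kg
Cr2O3% on pelt = uptake / pelt * 100 = 0.1959 / 23.1200 * 100 = 0.8474 %
Ts = 80 + k * Cr2O3% = 80 + 11.4930 * 0.8474 = 89.7397 C


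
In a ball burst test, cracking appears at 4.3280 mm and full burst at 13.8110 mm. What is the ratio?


Formula: Ratio = crack / burst
Substituting: Ratio = 4.3280 / 13.8110
Result: 0.3134


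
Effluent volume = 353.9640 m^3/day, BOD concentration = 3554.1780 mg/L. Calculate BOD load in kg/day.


Formula: BOD_load = volume * conc / 1000
Substituting: BOD_load = 353.9640 * 3554.1780 / 1000
Result: 1258.0511 kg/day


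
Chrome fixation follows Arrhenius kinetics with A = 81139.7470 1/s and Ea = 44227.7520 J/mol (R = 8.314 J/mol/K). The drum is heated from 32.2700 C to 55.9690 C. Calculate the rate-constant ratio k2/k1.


T1 = 32.2700 + 273.15 = 305.4200 K; T2 = 55.9690 + 273.15 = 329.1190 K
k1 = A * exp(-Ea/(R*T1)) = 81139.7470 * exp(-44227.7520/(8.314*305.4200)) = 0.0022125 1/s
k2 = A * exp(-Ea/(R*T2)) = 81139.7470 * exp(-44227.7520/(8.314*329.1190)) = 0.00775482 1/s
k2/k1 = 0.00775482 / 0.0022125 = 3.5050


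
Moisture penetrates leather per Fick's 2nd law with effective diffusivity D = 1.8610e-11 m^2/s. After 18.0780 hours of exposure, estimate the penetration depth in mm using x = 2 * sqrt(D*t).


t = 18.0780 hr * 3600 = 65080.8000 s
D * t = 1.8610e-11 * 65080.8000 = 1.2112e-06
x = 2 * sqrt(D*t) = 2 * sqrt(1.2112e-06) = 0.00220105 m = 2.2010 mm


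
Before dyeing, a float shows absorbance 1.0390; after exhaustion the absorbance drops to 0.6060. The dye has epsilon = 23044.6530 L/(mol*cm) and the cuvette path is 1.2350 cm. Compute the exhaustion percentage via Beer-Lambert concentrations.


c_initial = A_i / (epsilon * l) = 1.0390 / (23044.6530 * 1.2350) = 3.6507e-05 mol/L
c_final = A_f / (epsilon * l) = 0.6060 / (23044.6530 * 1.2350) = 2.1293e-05 mol/L
Exhaustion = (c_initial - c_final) / c_initial * 100 = (3.6507e-05 - 2.1293e-05) / 3.6507e-05 * 100 = 41.6747 %


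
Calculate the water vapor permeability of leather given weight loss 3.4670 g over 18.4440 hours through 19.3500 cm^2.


Formula: WVP = loss / (area * time)
Substituting: WVP = 3.4670 / (19.3500 * 18.4440)
Result: 0.00971444 g/(cm^2*hr)


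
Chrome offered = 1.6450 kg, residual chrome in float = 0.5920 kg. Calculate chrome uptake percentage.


Formula: Uptake = (offered - residual) / offered * 100
Substituting: Uptake = (1.6450 - 0.5920) / 1.6450 * 100
Result: 64.0122 %


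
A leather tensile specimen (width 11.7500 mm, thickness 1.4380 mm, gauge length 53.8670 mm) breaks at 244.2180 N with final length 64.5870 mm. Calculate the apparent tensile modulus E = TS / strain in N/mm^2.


TS = F / (w * t) = 244.2180 / (11.7500 * 1.4380) = 14.4538 N/mm^2
strain = (Lf - L0) / L0 = (64.5870 - 53.8670) / 53.8670 = 0.1990
E = TS / strain = 14.4538 / 0.1990 = 72.6288 N/mm^2


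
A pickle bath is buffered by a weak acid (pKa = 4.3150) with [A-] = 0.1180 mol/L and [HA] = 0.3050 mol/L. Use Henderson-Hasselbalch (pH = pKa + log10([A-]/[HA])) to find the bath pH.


ratio = [A-] / [HA] = 0.1180 / 0.3050 = 0.3869
log10(ratio) = -0.4124
pH = pKa + log10(ratio) = 4.3150 - 0.4124 = 3.9026


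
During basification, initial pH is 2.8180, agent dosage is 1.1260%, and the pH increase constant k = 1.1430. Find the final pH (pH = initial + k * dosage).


Formula: pH_final = pH_initial + k * base_pct
Substituting: pH_final = 2.8180 + 1.1430 * 1.1260
Result: 4.1050


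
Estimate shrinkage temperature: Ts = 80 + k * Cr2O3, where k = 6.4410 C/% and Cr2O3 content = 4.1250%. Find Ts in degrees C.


Formula: Ts = 80 + k * Cr2O3
Substituting: Ts = 80 + 6.4410 * 4.1250
Result: 106.5691 C


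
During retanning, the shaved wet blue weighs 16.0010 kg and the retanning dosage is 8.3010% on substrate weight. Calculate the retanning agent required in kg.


Formula: Retan = substrate * pct / 100
Substituting: Retan = 16.0010 * 8.3010 / 100
Result: 1.3282 kg


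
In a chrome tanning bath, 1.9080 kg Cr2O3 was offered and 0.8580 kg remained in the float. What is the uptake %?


Formula: Uptake = (offered - residual) / offered * 100
Substituting: Uptake = (1.9080 - 0.8580) / 1.9080 * 100
Result: 55.0314 %


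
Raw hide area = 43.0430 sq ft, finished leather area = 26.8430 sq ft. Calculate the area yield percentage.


Formula: Yield = finished / raw * 100
Substituting: Yield = 26.8430 / 43.0430 * 100
Result: 62.3632 %


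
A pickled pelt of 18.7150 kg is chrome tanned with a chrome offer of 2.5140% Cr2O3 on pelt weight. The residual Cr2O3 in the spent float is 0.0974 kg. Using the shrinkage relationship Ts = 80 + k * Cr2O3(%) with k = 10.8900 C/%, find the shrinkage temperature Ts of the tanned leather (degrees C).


Offered = pelt * offer_pct / 100 = 18.7150 * 2.5140 / 100 = 0.4705 kg
Uptake = offered - residual = 0.4705 - 0.0974 = 0.3731 kg
Cr2O3% on pelt = uptake / pelt * 100 = 0.3731 / 18.7150 * 100 = 1.9936 %
Ts = 80 + k * Cr2O3% = 80 + 10.8900 * 1.9936 = 101.7099 C


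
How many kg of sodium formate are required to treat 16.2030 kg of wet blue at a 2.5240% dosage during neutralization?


Formula: Neutralizer = substrate * pct / 100
Substituting: Neutralizer = 16.2030 * 2.5240 / 100
Result: 0.4090 kg


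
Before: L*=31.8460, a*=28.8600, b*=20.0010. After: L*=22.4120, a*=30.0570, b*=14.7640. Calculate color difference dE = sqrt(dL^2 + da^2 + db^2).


dL = -9.4340, da = 1.1970, db = -5.2370
dE = sqrt((-9.4340)^2 + 1.1970^2 + (-5.2370)^2) = 10.8563


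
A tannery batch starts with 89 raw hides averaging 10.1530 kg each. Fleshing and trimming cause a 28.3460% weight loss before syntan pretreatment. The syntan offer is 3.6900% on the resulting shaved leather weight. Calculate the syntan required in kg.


Total_raw = N * avg_wt = 89 * 10.1530 = 903.6170 kg
Substrate = Total_raw * (1 - loss/100) = 903.6170 * (1 - 28.3460/100) = 647.4777 kg
Syntan = Substrate * pct / 100 = 647.4777 * 3.6900 / 100 = 23.8919 kg


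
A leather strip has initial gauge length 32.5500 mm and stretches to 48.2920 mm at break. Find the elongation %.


Formula: Elongation = (Lf - L0) / L0 * 100
Substituting: Elongation = (48.2920 - 32.5500) / 32.5500 * 100
Result: 48.3625 %


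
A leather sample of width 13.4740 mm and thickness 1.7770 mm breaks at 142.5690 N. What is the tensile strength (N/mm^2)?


Formula: TS = force / (width * thickness)
Substituting: TS = 142.5690 / (13.4740 * 1.7770)
Result: 5.9544 N/mm^2


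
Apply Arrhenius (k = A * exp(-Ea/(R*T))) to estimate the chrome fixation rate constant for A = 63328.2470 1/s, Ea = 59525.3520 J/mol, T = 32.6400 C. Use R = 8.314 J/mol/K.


T_K = T_C + 273.15 = 32.6400 + 273.15 = 305.7900 K
exponent = -Ea / (R * T_K) = -59525.3520 / (8.314 * 305.7900) = -23.4136
k = A * exp(exponent) = 63328.2470 * exp(-23.4136) = 4.2972e-06 1/s


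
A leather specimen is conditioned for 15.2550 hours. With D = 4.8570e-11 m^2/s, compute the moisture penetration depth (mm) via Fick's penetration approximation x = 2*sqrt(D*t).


t = 15.2550 hr * 3600 = 54918.0000 s
D * t = 4.8570e-11 * 54918.0000 = 2.6674e-06
x = 2 * sqrt(D*t) = 2 * sqrt(2.6674e-06) = 0.00326642 m = 3.2664 mm


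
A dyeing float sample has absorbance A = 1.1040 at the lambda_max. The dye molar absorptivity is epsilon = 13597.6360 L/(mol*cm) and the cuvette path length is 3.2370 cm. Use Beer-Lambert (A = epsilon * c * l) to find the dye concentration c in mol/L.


Formula: c = A / (epsilon * l)
Substituting: c = 1.1040 / (13597.6360 * 3.2370)
Result: 2.5082e-05 mol/L


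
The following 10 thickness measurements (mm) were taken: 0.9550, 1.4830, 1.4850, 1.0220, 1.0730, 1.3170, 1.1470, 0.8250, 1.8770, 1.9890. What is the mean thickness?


Formula: Average = sum / n
Substituting: Average = 13.1730 / 10
Result: 1.3173 mm


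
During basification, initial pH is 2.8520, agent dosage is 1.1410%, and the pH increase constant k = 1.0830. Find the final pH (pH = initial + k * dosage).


Formula: pH_final = pH_initial + k * base_pct
Substituting: pH_final = 2.8520 + 1.0830 * 1.1410
Result: 4.0877


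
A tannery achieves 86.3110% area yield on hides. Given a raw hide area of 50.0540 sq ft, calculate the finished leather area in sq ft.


Formula: finished = raw * yield / 100
Substituting: finished = 50.0540 * 86.3110 / 100
Result: 43.2021 sq ft


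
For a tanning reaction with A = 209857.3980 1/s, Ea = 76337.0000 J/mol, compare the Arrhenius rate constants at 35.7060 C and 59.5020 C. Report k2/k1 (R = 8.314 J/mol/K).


T1 = 35.7060 + 273.15 = 308.8560 K; T2 = 59.5020 + 273.15 = 332.6520 K
k1 = A * exp(-Ea/(R*T1)) = 209857.3980 * exp(-76337.0000/(8.314*308.8560)) = 2.5770e-08 1/s
k2 = A * exp(-Ea/(R*T2)) = 209857.3980 * exp(-76337.0000/(8.314*332.6520)) = 2.1611e-07 1/s
k2/k1 = 2.1611e-07 / 2.5770e-08 = 8.3862


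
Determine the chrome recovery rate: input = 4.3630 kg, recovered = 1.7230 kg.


Formula: Recovery = recovered / input * 100
Substituting: Recovery = 1.7230 / 4.3630 * 100
Result: 39.4912 %


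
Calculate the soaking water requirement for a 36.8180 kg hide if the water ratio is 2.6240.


Formula: Water = hide_weight * ratio
Substituting: Water = 36.8180 * 2.6240
Result: 96.6104 kg


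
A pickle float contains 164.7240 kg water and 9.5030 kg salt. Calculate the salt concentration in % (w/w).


Formula: Conc = salt / (water + salt) * 100
Substituting: Conc = 9.5030 / (164.7240 + 9.5030) * 100
Result: 5.4544 %


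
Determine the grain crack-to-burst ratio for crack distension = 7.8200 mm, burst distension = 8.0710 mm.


Formula: Ratio = crack / burst
Substituting: Ratio = 7.8200 / 8.0710
Result: 0.9689


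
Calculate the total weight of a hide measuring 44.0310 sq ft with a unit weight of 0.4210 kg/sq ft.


Formula: Weight = area * weight_per_sqft
Substituting: Weight = 44.0310 * 0.4210
Result: 18.5371 kg


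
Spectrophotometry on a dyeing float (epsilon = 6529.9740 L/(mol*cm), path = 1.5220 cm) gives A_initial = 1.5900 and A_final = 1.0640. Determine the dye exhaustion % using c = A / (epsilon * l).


c_initial = A_i / (epsilon * l) = 1.5900 / (6529.9740 * 1.5220) = 1.5998e-04 mol/L
c_final = A_f / (epsilon * l) = 1.0640 / (6529.9740 * 1.5220) = 1.0706e-04 mol/L
Exhaustion = (c_initial - c_final) / c_initial * 100 = (1.5998e-04 - 1.0706e-04) / 1.5998e-04 * 100 = 33.0818 %


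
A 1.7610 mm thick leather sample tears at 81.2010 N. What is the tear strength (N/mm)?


Formula: Tear strength = force / thickness
Substituting: Tear strength = 81.2010 / 1.7610
Result: 46.1107 N/mm


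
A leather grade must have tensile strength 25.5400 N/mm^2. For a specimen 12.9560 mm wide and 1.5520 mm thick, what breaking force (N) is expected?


Formula: F = TS * w * t
Substituting: F = 25.5400 * 12.9560 * 1.5520
Result: 513.5510 N


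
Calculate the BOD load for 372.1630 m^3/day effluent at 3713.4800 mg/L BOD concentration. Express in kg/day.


Formula: BOD_load = volume * conc / 1000
Substituting: BOD_load = 372.1630 * 3713.4800 / 1000
Result: 1382.0199 kg/day


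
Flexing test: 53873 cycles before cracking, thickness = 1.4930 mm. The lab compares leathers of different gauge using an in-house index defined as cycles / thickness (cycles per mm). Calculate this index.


Formula: Index = cycles / thickness
Substituting: Index = 53873 / 1.4930
Result: 36083.7240 cycles/mm


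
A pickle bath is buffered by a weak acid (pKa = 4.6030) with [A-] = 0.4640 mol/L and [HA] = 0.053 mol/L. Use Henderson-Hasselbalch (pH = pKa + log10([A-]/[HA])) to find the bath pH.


ratio = [A-] / [HA] = 0.4640 / 0.053 = 8.7547
log10(ratio) = 0.9422
pH = pKa + log10(ratio) = 4.6030 + 0.9422 = 5.5452


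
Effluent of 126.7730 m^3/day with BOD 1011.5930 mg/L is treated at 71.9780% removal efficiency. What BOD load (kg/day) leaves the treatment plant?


Load_in = volume * conc / 1000 = 126.7730 * 1011.5930 / 1000 = 128.2427 kg/day
Removed = Load_in * eff / 100 = 128.2427 * 71.9780 / 100 = 92.3065 kg/day
Load_out = Load_in - Removed = 128.2427 - 92.3065 = 35.9362 kg/day


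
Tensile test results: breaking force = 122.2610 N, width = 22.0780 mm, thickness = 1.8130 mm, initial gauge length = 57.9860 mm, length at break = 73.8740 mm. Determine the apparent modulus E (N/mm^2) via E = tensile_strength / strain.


TS = F / (w * t) = 122.2610 / (22.0780 * 1.8130) = 3.0544 N/mm^2
strain = (Lf - L0) / L0 = (73.8740 - 57.9860) / 57.9860 = 0.2740
E = TS / strain = 3.0544 / 0.2740 = 11.1477 N/mm^2


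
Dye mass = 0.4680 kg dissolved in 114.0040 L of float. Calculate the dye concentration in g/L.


Formula: Conc = dye_mass(kg) / volume(L) * 1000
Substituting: Conc = 0.4680 / 114.0040 * 1000
Result: 4.1051 g/L


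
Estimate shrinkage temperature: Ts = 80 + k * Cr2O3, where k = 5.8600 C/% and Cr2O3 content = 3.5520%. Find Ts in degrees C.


Formula: Ts = 80 + k * Cr2O3
Substituting: Ts = 80 + 5.8600 * 3.5520
Result: 100.8147 C


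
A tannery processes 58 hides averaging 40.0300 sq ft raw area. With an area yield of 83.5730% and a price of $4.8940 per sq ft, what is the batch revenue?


Raw_total = N * avg_area = 58 * 40.0300 = 2321.7400 sq ft
Finished = Raw_total * yield / 100 = 2321.7400 * 83.5730 / 100 = 1940.3478 sq ft
Value = Finished * price = 1940.3478 * 4.8940 = 9496.0620 $


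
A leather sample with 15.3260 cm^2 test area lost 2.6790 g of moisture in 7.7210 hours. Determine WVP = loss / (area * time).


Formula: WVP = loss / (area * time)
Substituting: WVP = 2.6790 / (15.3260 * 7.7210)
Result: 0.0226397 g/(cm^2*hr)


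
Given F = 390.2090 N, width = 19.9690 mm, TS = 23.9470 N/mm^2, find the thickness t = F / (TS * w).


Formula: t = F / (TS * w)
Substituting: t = 390.2090 / (23.9470 * 19.9690)
Result: 0.8160 mm


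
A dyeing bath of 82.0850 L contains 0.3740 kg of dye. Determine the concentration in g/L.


Formula: Conc = dye_mass(kg) / volume(L) * 1000
Substituting: Conc = 0.3740 / 82.0850 * 1000
Result: 4.5563 g/L


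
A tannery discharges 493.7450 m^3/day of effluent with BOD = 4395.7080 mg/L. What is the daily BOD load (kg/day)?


Formula: BOD_load = volume * conc / 1000
Substituting: BOD_load = 493.7450 * 4395.7080 / 1000
Result: 2170.3588 kg/day


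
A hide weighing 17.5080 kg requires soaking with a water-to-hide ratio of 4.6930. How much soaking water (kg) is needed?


Formula: Water = hide_weight * ratio
Substituting: Water = 17.5080 * 4.6930
Result: 82.1650 kg


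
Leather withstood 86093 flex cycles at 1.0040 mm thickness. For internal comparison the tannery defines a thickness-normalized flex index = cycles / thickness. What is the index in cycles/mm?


Formula: Index = cycles / thickness
Substituting: Index = 86093 / 1.0040
Result: 85750.0000 cycles/mm


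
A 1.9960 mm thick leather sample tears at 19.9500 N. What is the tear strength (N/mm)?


Formula: Tear strength = force / thickness
Substituting: Tear strength = 19.9500 / 1.9960
Result: 9.9950 N/mm


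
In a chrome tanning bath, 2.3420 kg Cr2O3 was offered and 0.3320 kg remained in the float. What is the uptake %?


Formula: Uptake = (offered - residual) / offered * 100
Substituting: Uptake = (2.3420 - 0.3320) / 2.3420 * 100
Result: 85.8241 %


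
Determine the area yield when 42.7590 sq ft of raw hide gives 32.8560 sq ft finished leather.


Formula: Yield = finished / raw * 100
Substituting: Yield = 32.8560 / 42.7590 * 100
Result: 76.8400 %
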